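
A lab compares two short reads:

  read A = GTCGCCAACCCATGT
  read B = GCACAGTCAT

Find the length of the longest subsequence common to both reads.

Match G [1,1] → C [3,2] → C [6,4] → A [7,5] → C [11,8] → A [12,9] → T [15,10] — 7 bases in the same relative order in both. dp[15][10] = 7 confirms this is the maximum.

7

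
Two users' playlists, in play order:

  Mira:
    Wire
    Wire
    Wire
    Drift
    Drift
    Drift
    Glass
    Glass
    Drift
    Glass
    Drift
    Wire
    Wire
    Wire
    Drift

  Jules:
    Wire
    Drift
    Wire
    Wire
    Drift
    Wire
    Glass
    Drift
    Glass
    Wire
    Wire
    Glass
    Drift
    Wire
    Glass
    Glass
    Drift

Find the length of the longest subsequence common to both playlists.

11

Match Wire at Mira[1]=Jules[1]; then Wire at Mira[2]=Jules[3]; then Wire at Mira[3]=Jules[4]; then Drift at Mira[4]=Jules[5]; then Glass at Mira[8]=Jules[7]; then Drift at Mira[9]=Jules[8]; then Glass at Mira[10]=Jules[9]; then Wire at Mira[12]=Jules[10]; then Wire at Mira[13]=Jules[11]; then Wire at Mira[14]=Jules[14]; then Drift at Mira[15]=Jules[17] — 11 songs in the same relative order in both. Since dp[15][17] = 11, nothing longer is possible.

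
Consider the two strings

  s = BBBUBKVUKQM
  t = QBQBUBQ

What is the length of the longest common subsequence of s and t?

One common subsequence of length 5: B at s[1]=t[2], then B at s[3]=t[4], then U at s[4]=t[5], then B at s[5]=t[6], then Q at s[10]=t[7]. dp[11][7] = 5 confirms this is the maximum.

5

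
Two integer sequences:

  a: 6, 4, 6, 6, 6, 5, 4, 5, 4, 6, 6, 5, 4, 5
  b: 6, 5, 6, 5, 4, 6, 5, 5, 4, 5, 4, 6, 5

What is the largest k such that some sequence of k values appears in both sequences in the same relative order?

Pick 6 [1,3] → 4 [2,5] → 6 [3,6] → 5 [6,8] → 4 [7,9] → 5 [8,10] → 4 [9,11] → 6 [11,12] → 5 [14,13]; all 9 values appear in both, in order. Since dp[14][13] = 9, nothing longer is possible.

9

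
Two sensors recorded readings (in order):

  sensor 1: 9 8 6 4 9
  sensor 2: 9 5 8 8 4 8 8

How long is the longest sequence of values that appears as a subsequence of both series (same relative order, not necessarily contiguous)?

3

Match 9 at sensor 1[1]=sensor 2[1], then 8 at sensor 1[2]=sensor 2[4], then 4 at sensor 1[4]=sensor 2[5] — 3 values in the same relative order in both. The LCS DP gives dp[5][7] = 3, so this is optimal.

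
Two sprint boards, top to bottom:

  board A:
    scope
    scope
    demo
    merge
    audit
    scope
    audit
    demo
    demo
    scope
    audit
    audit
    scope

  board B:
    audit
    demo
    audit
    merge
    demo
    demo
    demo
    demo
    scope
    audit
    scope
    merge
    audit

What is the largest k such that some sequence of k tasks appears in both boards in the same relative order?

7

Match demo at board A[3]=board B[2]; then merge at board A[4]=board B[4]; then demo at board A[8]=board B[7]; then demo at board A[9]=board B[8]; then scope at board A[10]=board B[9]; then audit at board A[11]=board B[10]; then audit at board A[12]=board B[13] — 7 tasks in the same relative order in both, and the DP table's final entry dp[13][13] is also 7, so no common subsequence is longer.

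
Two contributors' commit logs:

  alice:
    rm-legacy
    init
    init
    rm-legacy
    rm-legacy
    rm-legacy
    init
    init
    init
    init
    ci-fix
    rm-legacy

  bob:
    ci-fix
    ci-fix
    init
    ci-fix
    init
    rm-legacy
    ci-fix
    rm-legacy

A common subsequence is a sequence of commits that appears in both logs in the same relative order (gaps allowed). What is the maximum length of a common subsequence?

5

Match init at alice[2]=bob[3], then init at alice[3]=bob[5], then rm-legacy at alice[6]=bob[6], then ci-fix at alice[11]=bob[7], then rm-legacy at alice[12]=bob[8] — 5 commits in the same relative order in both. Since dp[12][8] = 5, nothing longer is possible.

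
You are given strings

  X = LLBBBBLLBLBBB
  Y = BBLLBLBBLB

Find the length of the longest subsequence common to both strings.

Match B at X[5]=Y[1] → B at X[6]=Y[2] → L at X[7]=Y[3] → L at X[8]=Y[4] → B at X[9]=Y[5] → L at X[10]=Y[6] → B at X[11]=Y[7] → B at X[12]=Y[8] → B at X[13]=Y[10] — 9 characters in the same relative order in both. The LCS DP gives dp[13][10] = 9, so this is optimal.

9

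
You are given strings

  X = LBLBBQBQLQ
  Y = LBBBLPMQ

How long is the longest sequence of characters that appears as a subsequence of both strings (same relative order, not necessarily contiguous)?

Match L at X[3]=Y[1], B at X[4]=Y[2], B at X[5]=Y[3], B at X[7]=Y[4], L at X[9]=Y[5], Q at X[10]=Y[8] — 6 characters in the same relative order in both, and the DP table's final entry dp[10][8] is also 6, so no common subsequence is longer.

6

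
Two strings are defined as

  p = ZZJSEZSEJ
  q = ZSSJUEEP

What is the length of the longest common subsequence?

Let dp[i][j] be the LCS length of the first i characters of p and the first j characters of q. dp[i][j] = dp[i-1][j-1]+1 when the i-th and j-th characters match, else max(dp[i-1][j], dp[i][j-1]).
    ·  Z  S  S  J  U  E  E  P
 ·  0  0  0  0  0  0  0  0  0
 Z  0  1  1  1  1  1  1  1  1
 Z  0  1  1  1  1  1  1  1  1
 J  0  1  1  1  2  2  2  2  2
 S  0  1  2  2  2  2  2  2  2
 E  0  1  2  2  2  2  3  3  3
 Z  0  1  2  2  2  2  3  3  3
 S  0  1  2  3  3  3  3  3  3
 E  0  1  2  3  3  3  4  4  4
 J  0  1  2  3  4  4  4  4  4
dp[9][8] = 4. One LCS (by backtracking along matches): ZJEE.

4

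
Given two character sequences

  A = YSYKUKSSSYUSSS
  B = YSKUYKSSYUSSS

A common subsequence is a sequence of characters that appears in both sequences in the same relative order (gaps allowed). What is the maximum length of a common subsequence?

Taking Y [1,1], S [2,2], K [4,3], U [5,4], K [6,6], S [8,7], S [9,8], Y [10,9], U [11,10], S [12,11], S [13,12], S [14,13] gives a common subsequence of length 12. Since dp[14][13] = 12, nothing longer is possible.

12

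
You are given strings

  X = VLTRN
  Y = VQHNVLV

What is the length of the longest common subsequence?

Taking V [1,5]; then L [2,6] gives a common subsequence of length 2. dp[5][7] = 2 confirms this is the maximum.

2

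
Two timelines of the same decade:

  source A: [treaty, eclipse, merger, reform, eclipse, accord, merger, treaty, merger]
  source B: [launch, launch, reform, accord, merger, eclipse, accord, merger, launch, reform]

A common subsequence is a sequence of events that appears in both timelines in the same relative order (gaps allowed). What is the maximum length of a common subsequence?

One common subsequence of length 4: merger at source A[3]=source B[5], then eclipse at source A[5]=source B[6], then accord at source A[6]=source B[7], then merger at source A[7]=source B[8]. dp[9][10] = 4 confirms this is the maximum.

4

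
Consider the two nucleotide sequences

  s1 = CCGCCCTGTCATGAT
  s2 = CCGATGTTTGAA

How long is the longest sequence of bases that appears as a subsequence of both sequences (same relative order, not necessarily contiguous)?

Match C [1,1] → C [2,2] → G [3,3] → T [7,5] → G [8,6] → T [9,8] → T [12,9] → G [13,10] → A [14,12] — 9 bases in the same relative order in both. The LCS DP gives dp[15][12] = 9, so this is optimal.

9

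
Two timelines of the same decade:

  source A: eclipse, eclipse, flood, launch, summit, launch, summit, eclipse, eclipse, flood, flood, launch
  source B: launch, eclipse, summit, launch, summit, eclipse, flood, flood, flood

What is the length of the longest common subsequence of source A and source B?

7

Match eclipse [2,2], then summit [5,3], then launch [6,4], then summit [7,5], then eclipse [8,6], then flood [10,8], then flood [11,9] — 7 events in the same relative order in both. dp[12][9] = 7 confirms this is the maximum.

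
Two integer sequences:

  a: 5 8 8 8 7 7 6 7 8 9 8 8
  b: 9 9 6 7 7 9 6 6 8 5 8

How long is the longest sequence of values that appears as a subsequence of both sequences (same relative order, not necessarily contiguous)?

5

Taking 7 at a[5]=b[4]; then 7 at a[6]=b[5]; then 6 at a[7]=b[8]; then 8 at a[9]=b[9]; then 8 at a[12]=b[11] gives a common subsequence of length 5. dp[12][11] = 5 confirms this is the maximum.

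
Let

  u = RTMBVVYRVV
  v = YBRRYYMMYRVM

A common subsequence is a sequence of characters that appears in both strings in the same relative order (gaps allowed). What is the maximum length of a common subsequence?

Pick R at u[1]=v[4], M at u[3]=v[8], Y at u[7]=v[9], R at u[8]=v[10], V at u[9]=v[11]; all 5 characters appear in both, in order. The LCS DP gives dp[10][12] = 5, so this is optimal.

5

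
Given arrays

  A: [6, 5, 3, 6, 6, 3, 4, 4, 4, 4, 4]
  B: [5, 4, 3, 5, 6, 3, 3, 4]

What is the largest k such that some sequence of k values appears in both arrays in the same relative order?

Pick 5 [2,1] → 3 [3,3] → 6 [4,5] → 3 [6,7] → 4 [11,8]; all 5 values appear in both, in order, and the DP table's final entry dp[11][8] is also 5, so no common subsequence is longer.

5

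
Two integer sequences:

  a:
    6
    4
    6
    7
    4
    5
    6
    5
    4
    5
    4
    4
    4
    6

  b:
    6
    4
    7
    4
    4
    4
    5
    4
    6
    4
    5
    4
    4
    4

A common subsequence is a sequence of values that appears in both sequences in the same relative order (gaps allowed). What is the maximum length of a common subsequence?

Match 6 at a[1]=b[1]; then 4 at a[2]=b[2]; then 7 at a[4]=b[3]; then 4 at a[5]=b[6]; then 5 at a[6]=b[7]; then 6 at a[7]=b[9]; then 4 at a[9]=b[10]; then 5 at a[10]=b[11]; then 4 at a[11]=b[12]; then 4 at a[12]=b[13]; then 4 at a[13]=b[14] — 11 values in the same relative order in both, and the DP table's final entry dp[14][14] is also 11, so no common subsequence is longer.

11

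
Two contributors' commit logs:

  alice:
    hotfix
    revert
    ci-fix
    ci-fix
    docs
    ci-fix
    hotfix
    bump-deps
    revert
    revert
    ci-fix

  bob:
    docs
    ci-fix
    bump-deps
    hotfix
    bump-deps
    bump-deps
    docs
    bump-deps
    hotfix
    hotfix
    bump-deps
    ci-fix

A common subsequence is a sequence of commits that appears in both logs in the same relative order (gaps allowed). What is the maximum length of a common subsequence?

5

Pick hotfix [1,4] → docs [5,7] → hotfix [7,10] → bump-deps [8,11] → ci-fix [11,12]; all 5 commits appear in both, in order. Since dp[11][12] = 5, nothing longer is possible.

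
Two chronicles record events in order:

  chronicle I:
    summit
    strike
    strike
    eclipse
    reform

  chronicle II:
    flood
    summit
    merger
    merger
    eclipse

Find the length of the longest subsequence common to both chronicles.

2

One common subsequence of length 2: summit [1,2], then eclipse [4,5]. The LCS DP gives dp[5][5] = 2, so this is optimal.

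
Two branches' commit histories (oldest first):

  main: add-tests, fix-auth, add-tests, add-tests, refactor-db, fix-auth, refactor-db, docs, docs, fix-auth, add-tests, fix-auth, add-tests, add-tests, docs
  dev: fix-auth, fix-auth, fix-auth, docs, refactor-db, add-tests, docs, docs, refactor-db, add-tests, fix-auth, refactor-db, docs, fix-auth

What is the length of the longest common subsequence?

One common subsequence of length 8: fix-auth (main #2, dev #2) → fix-auth (main #6, dev #3) → refactor-db (main #7, dev #5) → docs (main #8, dev #7) → docs (main #9, dev #8) → add-tests (main #11, dev #10) → fix-auth (main #12, dev #11) → docs (main #15, dev #13). dp[15][14] = 8 confirms this is the maximum.

8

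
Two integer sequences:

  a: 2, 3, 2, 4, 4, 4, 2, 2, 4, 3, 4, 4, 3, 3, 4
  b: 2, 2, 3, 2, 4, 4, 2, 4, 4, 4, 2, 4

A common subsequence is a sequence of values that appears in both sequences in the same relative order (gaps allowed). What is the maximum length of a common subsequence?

Pick 2 at a[1]=b[2], then 3 at a[2]=b[3], then 2 at a[3]=b[4], then 4 at a[5]=b[5], then 4 at a[6]=b[6], then 2 at a[8]=b[7], then 4 at a[9]=b[8], then 4 at a[11]=b[9], then 4 at a[12]=b[10], then 4 at a[15]=b[12]; all 10 values appear in both, in order, and the DP table's final entry dp[15][12] is also 10, so no common subsequence is longer.

10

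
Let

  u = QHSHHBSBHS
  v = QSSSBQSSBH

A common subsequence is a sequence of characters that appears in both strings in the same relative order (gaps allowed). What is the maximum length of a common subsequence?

6

Let dp[i][j] be the LCS length of the first i characters of u and the first j characters of v. dp[i][j] = dp[i-1][j-1]+1 when the i-th and j-th characters match, else max(dp[i-1][j], dp[i][j-1]).
    ·  Q  S  S  S  B  Q  S  S  B  H
 ·  0  0  0  0  0  0  0  0  0  0  0
 Q  0  1  1  1  1  1  1  1  1  1  1
 H  0  1  1  1  1  1  1  1  1  1  2
 S  0  1  2  2  2  2  2  2  2  2  2
 H  0  1  2  2  2  2  2  2  2  2  3
 H  0  1  2  2  2  2  2  2  2  2  3
 B  0  1  2  2  2  3  3  3  3  3  3
 S  0  1  2  3  3  3  3  4  4  4  4
 B  0  1  2  3  3  4  4  4  4  5  5
 H  0  1  2  3  3  4  4  4  4  5  6
 S  0  1  2  3  4  4  4  5  5  5  6
dp[10][10] = 6. One LCS (by backtracking along matches): QSBSBH.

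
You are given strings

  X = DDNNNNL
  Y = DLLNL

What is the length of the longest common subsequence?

3

Let dp[i][j] be the LCS length of the first i characters of X and the first j characters of Y. dp[i][j] = dp[i-1][j-1]+1 when the i-th and j-th characters match, else max(dp[i-1][j], dp[i][j-1]).
    ·  D  L  L  N  L
 ·  0  0  0  0  0  0
 D  0  1  1  1  1  1
 D  0  1  1  1  1  1
 N  0  1  1  1  2  2
 N  0  1  1  1  2  2
 N  0  1  1  1  2  2
 N  0  1  1  1  2  2
 L  0  1  2  2  2  3
dp[7][5] = 3. One LCS (by backtracking along matches): DNL.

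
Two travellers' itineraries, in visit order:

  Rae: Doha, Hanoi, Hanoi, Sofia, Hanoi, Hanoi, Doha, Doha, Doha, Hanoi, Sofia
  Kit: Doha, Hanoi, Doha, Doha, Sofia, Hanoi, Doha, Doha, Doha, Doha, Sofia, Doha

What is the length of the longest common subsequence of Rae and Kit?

8

Taking Doha [1,1], Hanoi [2,2], Sofia [4,5], Hanoi [5,6], Doha [7,8], Doha [8,9], Doha [9,10], Sofia [11,11] gives a common subsequence of length 8. Since dp[11][12] = 8, nothing longer is possible.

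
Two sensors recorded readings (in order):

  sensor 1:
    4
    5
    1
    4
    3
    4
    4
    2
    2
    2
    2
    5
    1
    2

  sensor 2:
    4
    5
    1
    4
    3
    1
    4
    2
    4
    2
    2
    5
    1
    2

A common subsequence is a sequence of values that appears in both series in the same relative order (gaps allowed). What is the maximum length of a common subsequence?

12

Pick 4 at sensor 1[1]=sensor 2[1], then 5 at sensor 1[2]=sensor 2[2], then 1 at sensor 1[3]=sensor 2[3], then 4 at sensor 1[4]=sensor 2[4], then 3 at sensor 1[5]=sensor 2[5], then 4 at sensor 1[6]=sensor 2[7], then 4 at sensor 1[7]=sensor 2[9], then 2 at sensor 1[10]=sensor 2[10], then 2 at sensor 1[11]=sensor 2[11], then 5 at sensor 1[12]=sensor 2[12], then 1 at sensor 1[13]=sensor 2[13], then 2 at sensor 1[14]=sensor 2[14]; all 12 values appear in both, in order. Since dp[14][14] = 12, nothing longer is possible.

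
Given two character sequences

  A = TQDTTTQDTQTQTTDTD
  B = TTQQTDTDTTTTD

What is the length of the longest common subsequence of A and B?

10

Pick T (A #1, B #2), Q (A #2, B #4), D (A #3, B #6), T (A #6, B #7), D (A #8, B #8), T (A #11, B #9), T (A #13, B #10), T (A #14, B #11), T (A #16, B #12), D (A #17, B #13); all 10 characters appear in both, in order. Since dp[17][13] = 10, nothing longer is possible.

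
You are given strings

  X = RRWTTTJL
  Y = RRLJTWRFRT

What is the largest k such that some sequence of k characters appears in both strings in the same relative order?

4

Pick R (X #1, Y #1); then R (X #2, Y #2); then W (X #3, Y #6); then T (X #6, Y #10); all 4 characters appear in both, in order. Since dp[8][10] = 4, nothing longer is possible.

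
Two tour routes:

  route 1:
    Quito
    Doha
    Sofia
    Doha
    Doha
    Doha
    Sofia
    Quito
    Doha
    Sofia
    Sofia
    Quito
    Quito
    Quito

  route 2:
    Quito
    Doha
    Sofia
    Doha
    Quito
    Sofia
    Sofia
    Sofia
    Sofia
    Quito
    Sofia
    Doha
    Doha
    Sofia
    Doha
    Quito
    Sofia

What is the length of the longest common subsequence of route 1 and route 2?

9

Pick Quito [1,1], Doha [2,2], Sofia [3,3], Doha [4,4], Doha [5,12], Doha [6,13], Sofia [7,14], Quito [8,16], Sofia [11,17]; all 9 stops appear in both, in order. dp[14][17] = 9 confirms this is the maximum.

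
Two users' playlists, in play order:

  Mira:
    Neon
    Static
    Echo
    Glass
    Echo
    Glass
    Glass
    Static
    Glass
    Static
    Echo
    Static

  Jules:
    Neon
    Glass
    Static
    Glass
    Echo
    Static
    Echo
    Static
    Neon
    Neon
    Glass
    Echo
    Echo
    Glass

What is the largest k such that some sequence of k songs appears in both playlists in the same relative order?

7

Match Neon (Mira #1, Jules #1) → Static (Mira #2, Jules #3) → Echo (Mira #3, Jules #5) → Echo (Mira #5, Jules #7) → Static (Mira #8, Jules #8) → Glass (Mira #9, Jules #11) → Echo (Mira #11, Jules #13) — 7 songs in the same relative order in both. dp[12][14] = 7 confirms this is the maximum.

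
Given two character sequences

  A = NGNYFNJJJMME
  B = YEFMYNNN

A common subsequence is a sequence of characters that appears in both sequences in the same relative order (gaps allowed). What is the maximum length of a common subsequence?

3

Let dp[i][j] be the LCS length of the first i characters of A and the first j characters of B. dp[i][j] = dp[i-1][j-1]+1 when the i-th and j-th characters match, else max(dp[i-1][j], dp[i][j-1]).
    ·  Y  E  F  M  Y  N  N  N
 ·  0  0  0  0  0  0  0  0  0
 N  0  0  0  0  0  0  1  1  1
 G  0  0  0  0  0  0  1  1  1
 N  0  0  0  0  0  0  1  2  2
 Y  0  1  1  1  1  1  1  2  2
 F  0  1  1  2  2  2  2  2  2
 N  0  1  1  2  2  2  3  3  3
 J  0  1  1  2  2  2  3  3  3
 J  0  1  1  2  2  2  3  3  3
 J  0  1  1  2  2  2  3  3  3
 M  0  1  1  2  3  3  3  3  3
 M  0  1  1  2  3  3  3  3  3
 E  0  1  2  2  3  3  3  3  3
dp[12][8] = 3. One LCS (by backtracking along matches): NNN.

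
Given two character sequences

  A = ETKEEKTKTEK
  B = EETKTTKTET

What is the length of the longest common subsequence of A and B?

Let dp[i][j] be the LCS length of the first i characters of A and the first j characters of B. dp[i][j] = dp[i-1][j-1]+1 when the i-th and j-th characters match, else max(dp[i-1][j], dp[i][j-1]).
    ·  E  E  T  K  T  T  K  T  E  T
 ·  0  0  0  0  0  0  0  0  0  0  0
 E  0  1  1  1  1  1  1  1  1  1  1
 T  0  1  1  2  2  2  2  2  2  2  2
 K  0  1  1  2  3  3  3  3  3  3  3
 E  0  1  2  2  3  3  3  3  3  4  4
 E  0  1  2  2  3  3  3  3  3  4  4
 K  0  1  2  2  3  3  3  4  4  4  4
 T  0  1  2  3  3  4  4  4  5  5  5
 K  0  1  2  3  4  4  4  5  5  5  5
 T  0  1  2  3  4  5  5  5  6  6  6
 E  0  1  2  3  4  5  5  5  6  7  7
 K  0  1  2  3  4  5  5  6  6  7  7
dp[11][10] = 7. One LCS (by backtracking along matches): ETKTKTE.

7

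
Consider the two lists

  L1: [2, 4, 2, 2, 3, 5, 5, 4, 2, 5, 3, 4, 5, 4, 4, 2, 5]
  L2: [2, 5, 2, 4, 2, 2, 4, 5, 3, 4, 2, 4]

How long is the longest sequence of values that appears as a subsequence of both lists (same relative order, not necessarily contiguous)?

9

Match 2 at L1[1]=L2[3]; then 4 at L1[2]=L2[4]; then 2 at L1[3]=L2[5]; then 2 at L1[4]=L2[6]; then 4 at L1[8]=L2[7]; then 5 at L1[10]=L2[8]; then 3 at L1[11]=L2[9]; then 4 at L1[12]=L2[10]; then 4 at L1[15]=L2[12] — 9 values in the same relative order in both. The LCS DP gives dp[17][12] = 9, so this is optimal.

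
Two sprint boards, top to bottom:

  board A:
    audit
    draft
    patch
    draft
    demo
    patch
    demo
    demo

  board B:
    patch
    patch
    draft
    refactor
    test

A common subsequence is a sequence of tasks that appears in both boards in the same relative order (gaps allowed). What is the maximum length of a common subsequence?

2

Match patch [3,2], then draft [4,3] — 2 tasks in the same relative order in both, and the DP table's final entry dp[8][5] is also 2, so no common subsequence is longer.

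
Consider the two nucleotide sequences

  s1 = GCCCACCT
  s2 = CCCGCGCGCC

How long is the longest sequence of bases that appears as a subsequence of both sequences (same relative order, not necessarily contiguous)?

5

One common subsequence of length 5: G at s1[1]=s2[4] → C at s1[2]=s2[5] → C at s1[3]=s2[7] → C at s1[6]=s2[9] → C at s1[7]=s2[10], and the DP table's final entry dp[8][10] is also 5, so no common subsequence is longer.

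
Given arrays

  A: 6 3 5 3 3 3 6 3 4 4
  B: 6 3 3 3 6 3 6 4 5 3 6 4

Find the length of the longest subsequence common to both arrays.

8

Let dp[i][j] be the LCS length of the first i values of A and the first j values of B. dp[i][j] = dp[i-1][j-1]+1 when the i-th and j-th values match, else max(dp[i-1][j], dp[i][j-1]).
    ·  6  3  3  3  6  3  6  4  5  3  6  4
 ·  0  0  0  0  0  0  0  0  0  0  0  0  0
 6  0  1  1  1  1  1  1  1  1  1  1  1  1
 3  0  1  2  2  2  2  2  2  2  2  2  2  2
 5  0  1  2  2  2  2  2  2  2  3  3  3  3
 3  0  1  2  3  3  3  3  3  3  3  4  4  4
 3  0  1  2  3  4  4  4  4  4  4  4  4  4
 3  0  1  2  3  4  4  5  5  5  5  5  5  5
 6  0  1  2  3  4  5  5  6  6  6  6  6  6
 3  0  1  2  3  4  5  6  6  6  6  7  7  7
 4  0  1  2  3  4  5  6  6  7  7  7  7  8
 4  0  1  2  3  4  5  6  6  7  7  7  7  8
dp[10][12] = 8. One LCS (by backtracking along matches): 6, 3, 3, 3, 3, 6, 3, 4.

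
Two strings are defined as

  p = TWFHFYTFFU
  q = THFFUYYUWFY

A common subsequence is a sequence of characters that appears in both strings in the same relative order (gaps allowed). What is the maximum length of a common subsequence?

5

Pick T [1,1] → F [3,3] → F [5,4] → Y [6,7] → F [8,10]; all 5 characters appear in both, in order. dp[10][11] = 5 confirms this is the maximum.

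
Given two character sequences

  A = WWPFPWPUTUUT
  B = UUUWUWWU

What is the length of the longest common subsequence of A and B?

Pick W at A[1]=B[4], then W at A[2]=B[6], then W at A[6]=B[7], then U at A[11]=B[8]; all 4 characters appear in both, in order. dp[12][8] = 4 confirms this is the maximum.

4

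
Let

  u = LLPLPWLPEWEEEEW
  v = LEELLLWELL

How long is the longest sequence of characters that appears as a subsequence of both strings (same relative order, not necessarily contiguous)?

6

Match L [1,1] → L [2,4] → L [4,5] → L [7,6] → W [10,7] → E [11,8] — 6 characters in the same relative order in both. The LCS DP gives dp[15][10] = 6, so this is optimal.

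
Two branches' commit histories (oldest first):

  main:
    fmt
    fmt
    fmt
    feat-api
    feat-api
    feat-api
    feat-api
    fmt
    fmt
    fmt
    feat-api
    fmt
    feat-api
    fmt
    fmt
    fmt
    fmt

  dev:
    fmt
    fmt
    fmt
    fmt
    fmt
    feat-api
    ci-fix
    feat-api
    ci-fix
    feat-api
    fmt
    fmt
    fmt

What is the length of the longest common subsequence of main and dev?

10

Match fmt [1,1], then fmt [2,2], then fmt [3,3], then fmt [8,4], then fmt [9,5], then feat-api [11,8], then feat-api [13,10], then fmt [15,11], then fmt [16,12], then fmt [17,13] — 10 commits in the same relative order in both. The LCS DP gives dp[17][13] = 10, so this is optimal.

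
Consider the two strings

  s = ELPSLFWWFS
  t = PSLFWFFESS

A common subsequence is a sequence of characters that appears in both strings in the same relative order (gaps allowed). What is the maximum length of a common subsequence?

7

Let dp[i][j] be the LCS length of the first i characters of s and the first j characters of t. dp[i][j] = dp[i-1][j-1]+1 when the i-th and j-th characters match, else max(dp[i-1][j], dp[i][j-1]).
    ·  P  S  L  F  W  F  F  E  S  S
 ·  0  0  0  0  0  0  0  0  0  0  0
 E  0  0  0  0  0  0  0  0  1  1  1
 L  0  0  0  1  1  1  1  1  1  1  1
 P  0  1  1  1  1  1  1  1  1  1  1
 S  0  1  2  2  2  2  2  2  2  2  2
 L  0  1  2  3  3  3  3  3  3  3  3
 F  0  1  2  3  4  4  4  4  4  4  4
 W  0  1  2  3  4  5  5  5  5  5  5
 W  0  1  2  3  4  5  5  5  5  5  5
 F  0  1  2  3  4  5  6  6  6  6  6
 S  0  1  2  3  4  5  6  6  6  7  7
dp[10][10] = 7. One LCS (by backtracking along matches): PSLFWFS.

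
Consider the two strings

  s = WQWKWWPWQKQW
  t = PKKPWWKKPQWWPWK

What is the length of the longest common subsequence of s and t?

8

One common subsequence of length 8: W (s #1, t #5), then W (s #3, t #6), then K (s #4, t #8), then W (s #5, t #11), then W (s #6, t #12), then P (s #7, t #13), then W (s #8, t #14), then K (s #10, t #15). dp[12][15] = 8 confirms this is the maximum.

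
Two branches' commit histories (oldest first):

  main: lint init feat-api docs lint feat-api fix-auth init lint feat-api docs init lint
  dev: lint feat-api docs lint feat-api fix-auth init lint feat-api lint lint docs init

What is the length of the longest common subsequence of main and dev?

One common subsequence of length 11: lint [1,1]; then feat-api [3,2]; then docs [4,3]; then lint [5,4]; then feat-api [6,5]; then fix-auth [7,6]; then init [8,7]; then lint [9,8]; then feat-api [10,9]; then docs [11,12]; then init [12,13], and the DP table's final entry dp[13][13] is also 11, so no common subsequence is longer.

11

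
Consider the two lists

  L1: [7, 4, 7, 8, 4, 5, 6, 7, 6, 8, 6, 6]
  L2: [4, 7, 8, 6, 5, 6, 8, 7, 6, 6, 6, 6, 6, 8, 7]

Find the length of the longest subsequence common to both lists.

9

Pick 4 (L1 #2, L2 #1), 7 (L1 #3, L2 #2), 8 (L1 #4, L2 #3), 5 (L1 #6, L2 #5), 6 (L1 #7, L2 #6), 7 (L1 #8, L2 #8), 6 (L1 #9, L2 #11), 6 (L1 #11, L2 #12), 6 (L1 #12, L2 #13); all 9 values appear in both, in order. Since dp[12][15] = 9, nothing longer is possible.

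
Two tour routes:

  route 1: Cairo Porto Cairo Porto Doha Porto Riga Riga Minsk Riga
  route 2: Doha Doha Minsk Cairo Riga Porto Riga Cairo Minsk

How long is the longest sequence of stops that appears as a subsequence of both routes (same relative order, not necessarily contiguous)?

One common subsequence of length 4: Cairo at route 1[1]=route 2[4] → Porto at route 1[2]=route 2[6] → Cairo at route 1[3]=route 2[8] → Minsk at route 1[9]=route 2[9], and the DP table's final entry dp[10][9] is also 4, so no common subsequence is longer.

4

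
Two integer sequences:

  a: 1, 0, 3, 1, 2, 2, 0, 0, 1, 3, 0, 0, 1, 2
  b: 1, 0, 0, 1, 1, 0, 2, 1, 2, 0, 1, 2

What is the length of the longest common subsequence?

8

Pick 1 [1,1] → 0 [2,3] → 1 [4,5] → 2 [5,7] → 2 [6,9] → 0 [12,10] → 1 [13,11] → 2 [14,12]; all 8 values appear in both, in order. dp[14][12] = 8 confirms this is the maximum.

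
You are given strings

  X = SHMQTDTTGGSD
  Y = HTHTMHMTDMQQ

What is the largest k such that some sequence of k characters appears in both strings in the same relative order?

5

One common subsequence of length 5: H at X[2]=Y[1] → T at X[5]=Y[2] → T at X[7]=Y[4] → T at X[8]=Y[8] → D at X[12]=Y[9]. The LCS DP gives dp[12][12] = 5, so this is optimal.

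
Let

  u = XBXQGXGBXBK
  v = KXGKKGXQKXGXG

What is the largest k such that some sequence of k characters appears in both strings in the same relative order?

6

Let dp[i][j] be the LCS length of the first i characters of u and the first j characters of v. dp[i][j] = dp[i-1][j-1]+1 when the i-th and j-th characters match, else max(dp[i-1][j], dp[i][j-1]).
    ·  K  X  G  K  K  G  X  Q  K  X  G  X  G
 ·  0  0  0  0  0  0  0  0  0  0  0  0  0  0
 X  0  0  1  1  1  1  1  1  1  1  1  1  1  1
 B  0  0  1  1  1  1  1  1  1  1  1  1  1  1
 X  0  0  1  1  1  1  1  2  2  2  2  2  2  2
 Q  0  0  1  1  1  1  1  2  3  3  3  3  3  3
 G  0  0  1  2  2  2  2  2  3  3  3  4  4  4
 X  0  0  1  2  2  2  2  3  3  3  4  4  5  5
 G  0  0  1  2  2  2  3  3  3  3  4  5  5  6
 B  0  0  1  2  2  2  3  3  3  3  4  5  5  6
 X  0  0  1  2  2  2  3  4  4  4  4  5  6  6
 B  0  0  1  2  2  2  3  4  4  4  4  5  6  6
 K  0  1  1  2  3  3  3  4  4  5  5  5  6  6
dp[11][13] = 6. One LCS (by backtracking along matches): XXQGXG.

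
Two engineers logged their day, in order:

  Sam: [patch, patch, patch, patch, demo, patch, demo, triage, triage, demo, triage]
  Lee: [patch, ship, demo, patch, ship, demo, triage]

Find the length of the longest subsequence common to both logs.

Taking patch [1,1], then demo [5,3], then patch [6,4], then demo [10,6], then triage [11,7] gives a common subsequence of length 5, and the DP table's final entry dp[11][7] is also 5, so no common subsequence is longer.

5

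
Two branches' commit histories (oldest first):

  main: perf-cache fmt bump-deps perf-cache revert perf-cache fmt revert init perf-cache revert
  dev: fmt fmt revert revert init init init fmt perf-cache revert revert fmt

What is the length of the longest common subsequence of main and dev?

One common subsequence of length 6: fmt [2,2] → revert [5,3] → revert [8,4] → init [9,7] → perf-cache [10,9] → revert [11,11], and the DP table's final entry dp[11][12] is also 6, so no common subsequence is longer.

6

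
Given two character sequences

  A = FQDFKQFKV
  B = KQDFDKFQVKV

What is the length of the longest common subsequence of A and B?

7

One common subsequence of length 7: Q (A #2, B #2) → D (A #3, B #3) → F (A #4, B #4) → K (A #5, B #6) → Q (A #6, B #8) → K (A #8, B #10) → V (A #9, B #11). The LCS DP gives dp[9][11] = 7, so this is optimal.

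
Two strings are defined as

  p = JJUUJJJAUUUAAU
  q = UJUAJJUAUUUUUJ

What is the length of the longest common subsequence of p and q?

Taking J at p[2]=q[2] → U at p[3]=q[3] → J at p[5]=q[5] → J at p[6]=q[6] → A at p[8]=q[8] → U at p[9]=q[10] → U at p[10]=q[11] → U at p[11]=q[12] → U at p[14]=q[13] gives a common subsequence of length 9. The LCS DP gives dp[14][14] = 9, so this is optimal.

9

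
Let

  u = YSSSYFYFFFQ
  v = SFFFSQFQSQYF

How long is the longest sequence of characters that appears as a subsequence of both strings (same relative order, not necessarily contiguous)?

One common subsequence of length 6: S (u #4, v #1) → F (u #6, v #2) → F (u #8, v #3) → F (u #9, v #4) → F (u #10, v #7) → Q (u #11, v #10). dp[11][12] = 6 confirms this is the maximum.

6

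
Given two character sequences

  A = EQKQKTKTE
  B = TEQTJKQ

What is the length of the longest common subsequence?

Taking E [1,2], Q [2,3], K [3,6], Q [4,7] gives a common subsequence of length 4, and the DP table's final entry dp[9][7] is also 4, so no common subsequence is longer.

4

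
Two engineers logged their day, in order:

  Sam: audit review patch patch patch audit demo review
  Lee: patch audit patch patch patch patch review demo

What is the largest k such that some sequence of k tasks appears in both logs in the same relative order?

5

One common subsequence of length 5: audit [1,2], then patch [3,4], then patch [4,5], then patch [5,6], then demo [7,8]. dp[8][8] = 5 confirms this is the maximum.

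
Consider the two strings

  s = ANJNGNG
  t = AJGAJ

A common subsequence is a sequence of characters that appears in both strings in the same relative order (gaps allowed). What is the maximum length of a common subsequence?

One common subsequence of length 3: A [1,1]; then J [3,2]; then G [5,3]. Since dp[7][5] = 3, nothing longer is possible.

3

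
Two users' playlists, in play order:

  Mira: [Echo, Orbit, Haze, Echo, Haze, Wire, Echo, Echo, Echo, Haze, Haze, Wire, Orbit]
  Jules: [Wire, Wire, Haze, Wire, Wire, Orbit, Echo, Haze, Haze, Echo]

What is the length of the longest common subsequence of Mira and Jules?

Pick Haze [3,3] → Wire [6,5] → Echo [9,7] → Haze [10,8] → Haze [11,9]; all 5 songs appear in both, in order. Since dp[13][10] = 5, nothing longer is possible.

5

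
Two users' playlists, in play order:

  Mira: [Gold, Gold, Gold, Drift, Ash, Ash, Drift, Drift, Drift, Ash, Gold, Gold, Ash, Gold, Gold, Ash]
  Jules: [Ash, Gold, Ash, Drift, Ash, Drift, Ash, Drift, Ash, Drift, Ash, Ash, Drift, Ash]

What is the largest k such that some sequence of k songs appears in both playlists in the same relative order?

9

One common subsequence of length 9: Gold at Mira[1]=Jules[2] → Drift at Mira[4]=Jules[4] → Ash at Mira[5]=Jules[5] → Ash at Mira[6]=Jules[7] → Drift at Mira[7]=Jules[8] → Drift at Mira[9]=Jules[10] → Ash at Mira[10]=Jules[11] → Ash at Mira[13]=Jules[12] → Ash at Mira[16]=Jules[14]. The LCS DP gives dp[16][14] = 9, so this is optimal.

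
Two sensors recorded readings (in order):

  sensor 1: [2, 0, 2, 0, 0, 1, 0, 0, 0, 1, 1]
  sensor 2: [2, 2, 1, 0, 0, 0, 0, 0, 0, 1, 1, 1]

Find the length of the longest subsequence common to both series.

9

One common subsequence of length 9: 2 (sensor 1 #1, sensor 2 #2) → 0 (sensor 1 #2, sensor 2 #4) → 0 (sensor 1 #4, sensor 2 #5) → 0 (sensor 1 #5, sensor 2 #6) → 0 (sensor 1 #7, sensor 2 #7) → 0 (sensor 1 #8, sensor 2 #8) → 0 (sensor 1 #9, sensor 2 #9) → 1 (sensor 1 #10, sensor 2 #11) → 1 (sensor 1 #11, sensor 2 #12). dp[11][12] = 9 confirms this is the maximum.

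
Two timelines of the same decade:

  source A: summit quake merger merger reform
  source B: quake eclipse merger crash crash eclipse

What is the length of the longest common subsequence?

Match quake [2,1], then merger [3,3] — 2 events in the same relative order in both. Since dp[5][6] = 2, nothing longer is possible.

2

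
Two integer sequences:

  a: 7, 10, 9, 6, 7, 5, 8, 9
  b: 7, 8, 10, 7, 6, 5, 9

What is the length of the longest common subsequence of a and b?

5

Let dp[i][j] be the LCS length of the first i values of a and the first j values of b. dp[i][j] = dp[i-1][j-1]+1 when the i-th and j-th values match, else max(dp[i-1][j], dp[i][j-1]).
    ·  7  8 10  7  6  5  9
 ·  0  0  0  0  0  0  0  0
 7  0  1  1  1  1  1  1  1
10  0  1  1  2  2  2  2  2
 9  0  1  1  2  2  2  2  3
 6  0  1  1  2  2  3  3  3
 7  0  1  1  2  3  3  3  3
 5  0  1  1  2  3  3  4  4
 8  0  1  2  2  3  3  4  4
 9  0  1  2  2  3  3  4  5
dp[8][7] = 5. One LCS (by backtracking along matches): 7, 10, 6, 5, 9.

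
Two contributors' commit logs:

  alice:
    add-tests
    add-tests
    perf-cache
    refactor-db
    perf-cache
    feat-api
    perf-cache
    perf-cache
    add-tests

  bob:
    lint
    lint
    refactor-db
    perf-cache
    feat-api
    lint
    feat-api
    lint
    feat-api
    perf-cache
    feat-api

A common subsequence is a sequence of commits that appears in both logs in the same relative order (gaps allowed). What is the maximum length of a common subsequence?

Pick refactor-db (alice #4, bob #3), perf-cache (alice #5, bob #4), feat-api (alice #6, bob #9), perf-cache (alice #7, bob #10); all 4 commits appear in both, in order. The LCS DP gives dp[9][11] = 4, so this is optimal.

4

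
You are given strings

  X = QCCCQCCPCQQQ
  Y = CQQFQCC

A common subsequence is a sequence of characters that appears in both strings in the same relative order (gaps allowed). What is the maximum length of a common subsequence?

4

Let dp[i][j] be the LCS length of the first i characters of X and the first j characters of Y. dp[i][j] = dp[i-1][j-1]+1 when the i-th and j-th characters match, else max(dp[i-1][j], dp[i][j-1]).
    ·  C  Q  Q  F  Q  C  C
 ·  0  0  0  0  0  0  0  0
 Q  0  0  1  1  1  1  1  1
 C  0  1  1  1  1  1  2  2
 C  0  1  1  1  1  1  2  3
 C  0  1  1  1  1  1  2  3
 Q  0  1  2  2  2  2  2  3
 C  0  1  2  2  2  2  3  3
 C  0  1  2  2  2  2  3  4
 P  0  1  2  2  2  2  3  4
 C  0  1  2  2  2  2  3  4
 Q  0  1  2  3  3  3  3  4
 Q  0  1  2  3  3  4  4  4
 Q  0  1  2  3  3  4  4  4
dp[12][7] = 4. One LCS (by backtracking along matches): QQCC.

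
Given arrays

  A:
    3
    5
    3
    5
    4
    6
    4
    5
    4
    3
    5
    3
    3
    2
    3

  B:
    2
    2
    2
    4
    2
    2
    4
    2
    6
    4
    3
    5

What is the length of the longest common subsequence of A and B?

5

Taking 4 (A #5, B #7), 6 (A #6, B #9), 4 (A #9, B #10), 3 (A #10, B #11), 5 (A #11, B #12) gives a common subsequence of length 5. The LCS DP gives dp[15][12] = 5, so this is optimal.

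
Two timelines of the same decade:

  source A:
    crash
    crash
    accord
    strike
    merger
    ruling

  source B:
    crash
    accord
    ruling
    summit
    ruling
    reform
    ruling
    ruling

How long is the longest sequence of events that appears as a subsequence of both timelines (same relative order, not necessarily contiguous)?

3

Match crash at source A[2]=source B[1], then accord at source A[3]=source B[2], then ruling at source A[6]=source B[8] — 3 events in the same relative order in both. The LCS DP gives dp[6][8] = 3, so this is optimal.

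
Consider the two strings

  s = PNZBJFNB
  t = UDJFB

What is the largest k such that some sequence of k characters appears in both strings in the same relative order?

Taking J at s[5]=t[3], F at s[6]=t[4], B at s[8]=t[5] gives a common subsequence of length 3. Since dp[8][5] = 3, nothing longer is possible.

3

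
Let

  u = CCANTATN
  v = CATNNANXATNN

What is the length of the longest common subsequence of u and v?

Let dp[i][j] be the LCS length of the first i characters of u and the first j characters of v. dp[i][j] = dp[i-1][j-1]+1 when the i-th and j-th characters match, else max(dp[i-1][j], dp[i][j-1]).
    ·  C  A  T  N  N  A  N  X  A  T  N  N
 ·  0  0  0  0  0  0  0  0  0  0  0  0  0
 C  0  1  1  1  1  1  1  1  1  1  1  1  1
 C  0  1  1  1  1  1  1  1  1  1  1  1  1
 A  0  1  2  2  2  2  2  2  2  2  2  2  2
 N  0  1  2  2  3  3  3  3  3  3  3  3  3
 T  0  1  2  3  3  3  3  3  3  3  4  4  4
 A  0  1  2  3  3  3  4  4  4  4  4  4  4
 T  0  1  2  3  3  3  4  4  4  4  5  5  5
 N  0  1  2  3  4  4  4  5  5  5  5  6  6
dp[8][12] = 6. One LCS (by backtracking along matches): CANATN.

6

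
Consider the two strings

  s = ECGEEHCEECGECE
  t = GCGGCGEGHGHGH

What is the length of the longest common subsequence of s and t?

5

One common subsequence of length 5: C (s #2, t #5); then G (s #3, t #6); then E (s #4, t #7); then H (s #6, t #11); then G (s #11, t #12), and the DP table's final entry dp[14][13] is also 5, so no common subsequence is longer.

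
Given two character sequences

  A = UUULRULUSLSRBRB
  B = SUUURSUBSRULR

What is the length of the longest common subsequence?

8

Match U (A #1, B #2) → U (A #2, B #3) → U (A #3, B #4) → R (A #5, B #5) → U (A #6, B #7) → U (A #8, B #11) → L (A #10, B #12) → R (A #14, B #13) — 8 characters in the same relative order in both, and the DP table's final entry dp[15][13] is also 8, so no common subsequence is longer.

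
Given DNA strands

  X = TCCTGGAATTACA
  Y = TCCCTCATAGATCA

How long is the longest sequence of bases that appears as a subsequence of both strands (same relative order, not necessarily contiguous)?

9

Pick T [1,1] → C [2,4] → C [3,6] → T [4,8] → G [6,10] → A [8,11] → T [10,12] → C [12,13] → A [13,14]; all 9 bases appear in both, in order. dp[13][14] = 9 confirms this is the maximum.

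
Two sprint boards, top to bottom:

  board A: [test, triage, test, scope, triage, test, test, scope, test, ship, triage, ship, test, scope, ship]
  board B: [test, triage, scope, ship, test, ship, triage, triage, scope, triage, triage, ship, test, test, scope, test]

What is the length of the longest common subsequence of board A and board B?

9

One common subsequence of length 9: test at board A[1]=board B[1] → triage at board A[2]=board B[2] → test at board A[3]=board B[5] → scope at board A[4]=board B[9] → triage at board A[5]=board B[11] → test at board A[6]=board B[13] → test at board A[7]=board B[14] → scope at board A[8]=board B[15] → test at board A[13]=board B[16]. dp[15][16] = 9 confirms this is the maximum.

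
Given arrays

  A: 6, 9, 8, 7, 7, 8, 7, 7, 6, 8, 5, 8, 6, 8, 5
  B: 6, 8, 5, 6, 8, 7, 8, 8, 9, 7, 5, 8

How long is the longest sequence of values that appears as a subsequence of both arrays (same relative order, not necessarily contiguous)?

7

Pick 6 [1,4] → 8 [3,5] → 7 [4,6] → 8 [6,8] → 7 [8,10] → 5 [11,11] → 8 [14,12]; all 7 values appear in both, in order. Since dp[15][12] = 7, nothing longer is possible.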